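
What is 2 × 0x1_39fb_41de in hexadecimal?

Multiply each base-16 digit by 2, carrying:
  e×2 = 28 → write c carry 1
  d×2+1 = 27 → write b carry 1
  1×2+1 = 3 → write 3
  4×2 = 8 → write 8
  b×2 = 22 → write 6 carry 1
  f×2+1 = 31 → write f carry 1
  9×2+1 = 19 → write 3 carry 1
  3×2+1 = 7 → write 7
  1×2 = 2 → write 2

0x273f683bc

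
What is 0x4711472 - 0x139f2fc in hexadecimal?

0x3372176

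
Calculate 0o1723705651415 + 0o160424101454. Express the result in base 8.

Add column by column in base 8, right to left:
  5+4 = 1 carry 1
  1+5+1 = 7
  4+4 = 0 carry 1
  1+1+1 = 3
  5+0 = 5
  6+1 = 7
  5+4 = 1 carry 1
  0+2+1 = 3
  7+4 = 3 carry 1
  3+0+1 = 4
  2+6 = 0 carry 1
  7+1+1 = 1 carry 1
  1+0+1 = 2

0o2104331753071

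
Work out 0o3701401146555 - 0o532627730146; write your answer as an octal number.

0o3146551216407

Subtract column by column in base 8:
  5-6 → 7 (borrow)
  5-4-1 → 0
  5-1 → 4
  6-0 → 6
  4-3 → 1
  1-7 → 2 (borrow)
  1-7-1 → 1 (borrow)
  0-2-1 → 5 (borrow)
  4-6-1 → 5 (borrow)
  1-2-1 → 6 (borrow)
  0-3-1 → 4 (borrow)
  7-5-1 → 1
  3-0 → 3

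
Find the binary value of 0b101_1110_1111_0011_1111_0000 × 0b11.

0b1000111001101101111010000

Multiply each base-2 digit by 3, carrying:
  0×3 = 0 → write 0
  0×3 = 0 → write 0
  0×3 = 0 → write 0
  0×3 = 0 → write 0
  1×3 = 3 → write 1 carry 1
  1×3+1 = 4 → write 0 carry 2
  1×3+2 = 5 → write 1 carry 2
  1×3+2 = 5 → write 1 carry 2
  1×3+2 = 5 → write 1 carry 2
  1×3+2 = 5 → write 1 carry 2
  0×3+2 = 2 → write 0 carry 1
  0×3+1 = 1 → write 1
  1×3 = 3 → write 1 carry 1
  1×3+1 = 4 → write 0 carry 2
  1×3+2 = 5 → write 1 carry 2
  1×3+2 = 5 → write 1 carry 2
  0×3+2 = 2 → write 0 carry 1
  1×3+1 = 4 → write 0 carry 2
  1×3+2 = 5 → write 1 carry 2
  1×3+2 = 5 → write 1 carry 2
  1×3+2 = 5 → write 1 carry 2
  0×3+2 = 2 → write 0 carry 1
  1×3+1 = 4 → write 0 carry 2
  remaining carry: 10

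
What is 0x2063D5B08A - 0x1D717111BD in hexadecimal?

0x2F2649ECD

Subtract column by column in base 16:
  A-D → D (borrow)
  8-B-1 → C (borrow)
  0-1-1 → E (borrow)
  B-1-1 → 9
  5-1 → 4
  D-7 → 6
  3-1 → 2
  6-7 → F (borrow)
  0-D-1 → 2 (borrow)
  2-1-1 → 0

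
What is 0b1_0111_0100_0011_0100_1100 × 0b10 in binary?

Multiply each base-2 digit by 2, carrying:
  0×2 = 0 → write 0
  0×2 = 0 → write 0
  1×2 = 2 → write 0 carry 1
  1×2+1 = 3 → write 1 carry 1
  0×2+1 = 1 → write 1
  0×2 = 0 → write 0
  1×2 = 2 → write 0 carry 1
  0×2+1 = 1 → write 1
  1×2 = 2 → write 0 carry 1
  1×2+1 = 3 → write 1 carry 1
  0×2+1 = 1 → write 1
  0×2 = 0 → write 0
  0×2 = 0 → write 0
  0×2 = 0 → write 0
  1×2 = 2 → write 0 carry 1
  0×2+1 = 1 → write 1
  1×2 = 2 → write 0 carry 1
  1×2+1 = 3 → write 1 carry 1
  1×2+1 = 3 → write 1 carry 1
  0×2+1 = 1 → write 1
  1×2 = 2 → write 0 carry 1
  remaining carry: 1

0b1011101000011010011000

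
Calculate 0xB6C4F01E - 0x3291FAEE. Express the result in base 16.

0x8432F530

Subtract column by column in base 16:
  E-E → 0
  1-E → 3 (borrow)
  0-A-1 → 5 (borrow)
  F-F-1 → F (borrow)
  4-1-1 → 2
  C-9 → 3
  6-2 → 4
  B-3 → 8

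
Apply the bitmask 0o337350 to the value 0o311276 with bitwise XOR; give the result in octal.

XOR each oct digit independently (no carries):
  3^3=0, 1^3=2, 1^7=6, 2^3=1, 7^5=2, 6^0=6

0o026126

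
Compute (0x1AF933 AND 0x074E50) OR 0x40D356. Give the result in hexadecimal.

0x42DB56

0x1AF933 AND 0x074E50 = 0x024810.
Then OR with 0x40D356.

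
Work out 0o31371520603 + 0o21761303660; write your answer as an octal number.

0o53353024463

Add column by column in base 8, right to left:
  3+0 = 3
  0+6 = 6
  6+6 = 4 carry 1
  0+3+1 = 4
  2+0 = 2
  5+3 = 0 carry 1
  1+1+1 = 3
  7+6 = 5 carry 1
  3+7+1 = 3 carry 1
  1+1+1 = 3
  3+2 = 5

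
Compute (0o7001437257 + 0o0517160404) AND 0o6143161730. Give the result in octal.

Add column by column in base 8, right to left:
  7+4 = 3 carry 1
  5+0+1 = 6
  2+4 = 6
  7+0 = 7
  3+6 = 1 carry 1
  4+1+1 = 6
  1+7 = 0 carry 1
  0+1+1 = 2
  0+5 = 5
  7+0 = 7
Sum = 0o7520617663; now AND with 0o6143161730:
  7&6=6, 5&1=1, 2&4=0, 0&3=0, 6&1=0, 1&6=0, 7&1=1, 6&7=6, 6&3=2, 3&0=0

0o6100001620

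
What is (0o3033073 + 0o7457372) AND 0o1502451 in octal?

Add column by column in base 8, right to left:
  3+2 = 5
  7+7 = 6 carry 1
  0+3+1 = 4
  3+7 = 2 carry 1
  3+5+1 = 1 carry 1
  0+4+1 = 5
  3+7 = 2 carry 1
  final carry 1
Sum = 0o12512465; now AND with 0o1502451:
  1&0=0, 2&1=0, 5&5=5, 1&0=0, 2&2=2, 4&4=4, 6&5=4, 5&1=1

0o502441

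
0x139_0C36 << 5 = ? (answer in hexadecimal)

5 bits is not a whole number of base-16 digits; in binary: 1001110010000110000110110 << 5 = 100111001000011000011011000000.

0x272186C0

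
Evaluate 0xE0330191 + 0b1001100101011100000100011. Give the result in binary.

0b11100001011001011011100110110100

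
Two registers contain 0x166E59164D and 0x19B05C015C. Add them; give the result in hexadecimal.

0x301EB517A9

Add column by column in base 16, right to left:
  D+C = 9 carry 1
  4+5+1 = A
  6+1 = 7
  1+0 = 1
  9+C = 5 carry 1
  5+5+1 = B
  E+0 = E
  6+B = 1 carry 1
  6+9+1 = 0 carry 1
  1+1+1 = 3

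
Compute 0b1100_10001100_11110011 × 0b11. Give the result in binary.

0b1001011010011011011001

Multiply each base-2 digit by 3, carrying:
  1×3 = 3 → write 1 carry 1
  1×3+1 = 4 → write 0 carry 2
  0×3+2 = 2 → write 0 carry 1
  0×3+1 = 1 → write 1
  1×3 = 3 → write 1 carry 1
  1×3+1 = 4 → write 0 carry 2
  1×3+2 = 5 → write 1 carry 2
  1×3+2 = 5 → write 1 carry 2
  0×3+2 = 2 → write 0 carry 1
  0×3+1 = 1 → write 1
  1×3 = 3 → write 1 carry 1
  1×3+1 = 4 → write 0 carry 2
  0×3+2 = 2 → write 0 carry 1
  0×3+1 = 1 → write 1
  0×3 = 0 → write 0
  1×3 = 3 → write 1 carry 1
  0×3+1 = 1 → write 1
  0×3 = 0 → write 0
  1×3 = 3 → write 1 carry 1
  1×3+1 = 4 → write 0 carry 2
  remaining carry: 10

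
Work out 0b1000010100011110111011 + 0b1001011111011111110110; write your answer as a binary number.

Add column by column in base 2, right to left:
  1+0 = 1
  1+1 = 0 carry 1
  0+1+1 = 0 carry 1
  1+0+1 = 0 carry 1
  1+1+1 = 1 carry 1
  1+1+1 = 1 carry 1
  0+1+1 = 0 carry 1
  1+1+1 = 1 carry 1
  1+1+1 = 1 carry 1
  1+1+1 = 1 carry 1
  1+1+1 = 1 carry 1
  0+0+1 = 1
  0+1 = 1
  0+1 = 1
  1+1 = 0 carry 1
  0+1+1 = 0 carry 1
  1+1+1 = 1 carry 1
  0+0+1 = 1
  0+1 = 1
  0+0 = 0
  0+0 = 0
  1+1 = 0 carry 1
  final carry 1

0b10001110011111110110001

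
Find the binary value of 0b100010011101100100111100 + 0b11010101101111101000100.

0b111101001011100010000000

Add column by column in base 2, right to left:
  0+0 = 0
  0+0 = 0
  1+1 = 0 carry 1
  1+0+1 = 0 carry 1
  1+0+1 = 0 carry 1
  1+0+1 = 0 carry 1
  0+1+1 = 0 carry 1
  0+0+1 = 1
  1+1 = 0 carry 1
  0+1+1 = 0 carry 1
  0+1+1 = 0 carry 1
  1+1+1 = 1 carry 1
  1+1+1 = 1 carry 1
  0+0+1 = 1
  1+1 = 0 carry 1
  1+1+1 = 1 carry 1
  1+0+1 = 0 carry 1
  0+1+1 = 0 carry 1
  0+0+1 = 1
  1+1 = 0 carry 1
  0+0+1 = 1
  0+1 = 1
  0+1 = 1
  1+0 = 1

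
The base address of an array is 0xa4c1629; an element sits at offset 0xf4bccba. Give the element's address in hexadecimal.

0x1997e2e3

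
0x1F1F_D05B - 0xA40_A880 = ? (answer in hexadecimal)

Subtract column by column in base 16:
  B-0 → B
  5-8 → D (borrow)
  0-8-1 → 7 (borrow)
  D-A-1 → 2
  F-0 → F
  1-4 → D (borrow)
  F-A-1 → 4
  1-0 → 1

0x14DF27DB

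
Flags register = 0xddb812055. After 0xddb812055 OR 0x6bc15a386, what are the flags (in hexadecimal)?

OR each hex digit independently (no carries):
  d|6=f, d|b=f, b|c=f, 8|1=9, 1|5=5, 2|a=a, 0|3=3, 5|8=d, 5|6=7

0xfff95a3d7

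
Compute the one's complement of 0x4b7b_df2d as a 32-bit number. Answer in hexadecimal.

0xb48420d2

Each hex digit d becomes f−d:
  4→b, b→4, 7→8, b→4, d→2, f→0, 2→d, d→2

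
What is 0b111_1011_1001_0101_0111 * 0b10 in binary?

0b11110111001010101110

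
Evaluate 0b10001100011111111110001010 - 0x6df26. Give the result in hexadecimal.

0b10001100011111111110001010 = 0x231ff8a in hexadecimal.
Subtract column by column in base 16:
  a-6 → 4
  8-2 → 6
  f-f → 0
  f-d → 2
  1-6 → b (borrow)
  3-0-1 → 2
  2-0 → 2

0x22b2064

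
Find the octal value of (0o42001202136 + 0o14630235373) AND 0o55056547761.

Add column by column in base 8, right to left:
  6+3 = 1 carry 1
  3+7+1 = 3 carry 1
  1+3+1 = 5
  2+5 = 7
  0+3 = 3
  2+2 = 4
  1+0 = 1
  0+3 = 3
  0+6 = 6
  2+4 = 6
  4+1 = 5
Sum = 0o56631437531; now AND with 0o55056547761:
  5&5=5, 6&5=4, 6&0=0, 3&5=1, 1&6=0, 4&5=4, 3&4=0, 7&7=7, 5&7=5, 3&6=2, 1&1=1

0o54010407521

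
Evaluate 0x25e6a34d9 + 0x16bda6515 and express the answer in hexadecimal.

Add column by column in base 16, right to left:
  9+5 = e
  d+1 = e
  4+5 = 9
  3+6 = 9
  a+a = 4 carry 1
  6+d+1 = 4 carry 1
  e+b+1 = a carry 1
  5+6+1 = c
  2+1 = 3

0x3ca4499ee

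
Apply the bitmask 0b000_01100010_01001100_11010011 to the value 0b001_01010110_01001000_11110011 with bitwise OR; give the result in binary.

0b001011101100100110011110011

OR bit by bit (1 where either bit is 1):
  001010101100100100011110011
| 000011000100100110011010011
= 001011101100100110011110011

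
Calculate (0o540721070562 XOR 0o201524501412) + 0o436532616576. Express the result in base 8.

First 0o540721070562 XOR 0o201524501412 = 0o741205571170.
Add column by column in base 8, right to left:
  0+6 = 6
  7+7 = 6 carry 1
  1+5+1 = 7
  1+6 = 7
  7+1 = 0 carry 1
  5+6+1 = 4 carry 1
  5+2+1 = 0 carry 1
  0+3+1 = 4
  2+5 = 7
  1+6 = 7
  4+3 = 7
  7+4 = 3 carry 1
  final carry 1

0o1377740407766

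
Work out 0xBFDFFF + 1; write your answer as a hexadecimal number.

The trailing 3 digits are F (max in base 16), so adding 1 cascades: they roll to 0 and the next digit up increments.

0xBFE000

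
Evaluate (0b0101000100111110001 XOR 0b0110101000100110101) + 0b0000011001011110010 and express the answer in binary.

0b100000101110110110

First 0b0101000100111110001 XOR 0b0110101000100110101 = 0b0011101100011000100.
Add column by column in base 2, right to left:
  0+0 = 0
  0+1 = 1
  1+0 = 1
  0+0 = 0
  0+1 = 1
  0+1 = 1
  1+1 = 0 carry 1
  1+1+1 = 1 carry 1
  0+0+1 = 1
  0+1 = 1
  0+0 = 0
  1+0 = 1
  1+1 = 0 carry 1
  0+1+1 = 0 carry 1
  1+0+1 = 0 carry 1
  1+0+1 = 0 carry 1
  1+0+1 = 0 carry 1
  final carry 1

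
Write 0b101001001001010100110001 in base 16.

0xA49531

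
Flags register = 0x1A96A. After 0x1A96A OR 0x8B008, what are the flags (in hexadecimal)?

0x9B96A

OR each hex digit independently (no carries):
  1|8=9, A|B=B, 9|0=9, 6|0=6, A|8=A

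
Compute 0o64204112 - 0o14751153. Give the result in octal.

Subtract column by column in base 8:
  2-3 → 7 (borrow)
  1-5-1 → 3 (borrow)
  1-1-1 → 7 (borrow)
  4-1-1 → 2
  0-5 → 3 (borrow)
  2-7-1 → 2 (borrow)
  4-4-1 → 7 (borrow)
  6-1-1 → 4

0o47232737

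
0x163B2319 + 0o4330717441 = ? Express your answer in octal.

0x163B2319 = 0o2616621431 in octal.
Add column by column in base 8, right to left:
  1+1 = 2
  3+4 = 7
  4+4 = 0 carry 1
  1+7+1 = 1 carry 1
  2+1+1 = 4
  6+7 = 5 carry 1
  6+0+1 = 7
  1+3 = 4
  6+3 = 1 carry 1
  2+4+1 = 7

0o7147541072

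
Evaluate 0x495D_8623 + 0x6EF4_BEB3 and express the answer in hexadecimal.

Add column by column in base 16, right to left:
  3+3 = 6
  2+B = D
  6+E = 4 carry 1
  8+B+1 = 4 carry 1
  D+4+1 = 2 carry 1
  5+F+1 = 5 carry 1
  9+E+1 = 8 carry 1
  4+6+1 = B

0xB85244D6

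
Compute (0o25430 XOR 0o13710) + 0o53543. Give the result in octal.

First 0o25430 XOR 0o13710 = 0o36320.
Add column by column in base 8, right to left:
  0+3 = 3
  2+4 = 6
  3+5 = 0 carry 1
  6+3+1 = 2 carry 1
  3+5+1 = 1 carry 1
  final carry 1

0o112063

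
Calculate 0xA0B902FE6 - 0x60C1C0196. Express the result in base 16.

0x3FF742E50

Subtract column by column in base 16:
  6-6 → 0
  E-9 → 5
  F-1 → E
  2-0 → 2
  0-C → 4 (borrow)
  9-1-1 → 7
  B-C → F (borrow)
  0-0-1 → F (borrow)
  A-6-1 → 3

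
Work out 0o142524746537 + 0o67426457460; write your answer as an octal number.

Add column by column in base 8, right to left:
  7+0 = 7
  3+6 = 1 carry 1
  5+4+1 = 2 carry 1
  6+7+1 = 6 carry 1
  4+5+1 = 2 carry 1
  7+4+1 = 4 carry 1
  4+6+1 = 3 carry 1
  2+2+1 = 5
  5+4 = 1 carry 1
  2+7+1 = 2 carry 1
  4+6+1 = 3 carry 1
  1+0+1 = 2

0o232153426217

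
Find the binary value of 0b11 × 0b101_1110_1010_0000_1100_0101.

0b1000110111110001001001111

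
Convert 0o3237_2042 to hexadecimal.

0x69F422

Each octal digit is 3 bits: 3=011 2=010 3=011 7=111 2=010 0=000 4=100 2=010.
Group the bits into nibbles: 0110 1001 1111 0100 0010 0010 → 69F422.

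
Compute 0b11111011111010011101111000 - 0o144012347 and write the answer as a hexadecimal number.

0x25f9291

0b11111011111010011101111000 = 0x3efa778 in hexadecimal.
0o144012347 = 0x19014e7 in hexadecimal.
Subtract column by column in base 16:
  8-7 → 1
  7-e → 9 (borrow)
  7-4-1 → 2
  a-1 → 9
  f-0 → f
  e-9 → 5
  3-1 → 2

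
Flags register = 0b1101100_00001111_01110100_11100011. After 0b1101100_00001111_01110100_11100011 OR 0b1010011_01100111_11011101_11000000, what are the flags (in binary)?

0b1111111011011111111110111100011

OR bit by bit (1 where either bit is 1):
  1101100000011110111010011100011
| 1010011011001111101110111000000
= 1111111011011111111110111100011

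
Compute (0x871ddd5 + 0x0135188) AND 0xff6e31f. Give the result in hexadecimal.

0x884231d

Add column by column in base 16, right to left:
  5+8 = d
  d+8 = 5 carry 1
  d+1+1 = f
  d+5 = 2 carry 1
  1+3+1 = 5
  7+1 = 8
  8+0 = 8
Sum = 0x8852f5d; now AND with 0xff6e31f:
  8&f=8, 8&f=8, 5&6=4, 2&e=2, f&3=3, 5&1=1, d&f=d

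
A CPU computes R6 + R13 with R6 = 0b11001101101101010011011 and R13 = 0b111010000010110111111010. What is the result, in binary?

0b1010011110000100010010101

Add column by column in base 2, right to left:
  1+0 = 1
  1+1 = 0 carry 1
  0+0+1 = 1
  1+1 = 0 carry 1
  1+1+1 = 1 carry 1
  0+1+1 = 0 carry 1
  0+1+1 = 0 carry 1
  1+1+1 = 1 carry 1
  0+1+1 = 0 carry 1
  1+0+1 = 0 carry 1
  0+1+1 = 0 carry 1
  1+1+1 = 1 carry 1
  1+0+1 = 0 carry 1
  0+1+1 = 0 carry 1
  1+0+1 = 0 carry 1
  1+0+1 = 0 carry 1
  0+0+1 = 1
  1+0 = 1
  1+0 = 1
  0+1 = 1
  0+0 = 0
  1+1 = 0 carry 1
  1+1+1 = 1 carry 1
  0+1+1 = 0 carry 1
  final carry 1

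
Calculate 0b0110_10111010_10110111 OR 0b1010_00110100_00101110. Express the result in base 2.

0b11101011111010111111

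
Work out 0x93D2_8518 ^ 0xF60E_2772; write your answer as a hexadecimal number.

XOR each hex digit independently (no carries):
  9^F=6, 3^6=5, D^0=D, 2^E=C, 8^2=A, 5^7=2, 1^7=6, 8^2=A

0x65DCA26A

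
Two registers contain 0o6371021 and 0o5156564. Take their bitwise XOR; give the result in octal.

XOR each oct digit independently (no carries):
  6^5=3, 3^1=2, 7^5=2, 1^6=7, 0^5=5, 2^6=4, 1^4=5

0o3227545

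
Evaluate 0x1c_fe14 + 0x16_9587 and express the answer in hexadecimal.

0x33939b

Add column by column in base 16, right to left:
  4+7 = b
  1+8 = 9
  e+5 = 3 carry 1
  f+9+1 = 9 carry 1
  c+6+1 = 3 carry 1
  1+1+1 = 3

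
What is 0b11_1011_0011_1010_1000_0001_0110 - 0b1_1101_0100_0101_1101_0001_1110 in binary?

Subtract column by column in base 2:
  0-0 → 0
  1-1 → 0
  1-1 → 0
  0-1 → 1 (borrow)
  1-1-1 → 1 (borrow)
  0-0-1 → 1 (borrow)
  0-0-1 → 1 (borrow)
  0-0-1 → 1 (borrow)
  0-1-1 → 0 (borrow)
  0-0-1 → 1 (borrow)
  0-1-1 → 0 (borrow)
  1-1-1 → 1 (borrow)
  0-1-1 → 0 (borrow)
  1-0-1 → 0
  0-1 → 1 (borrow)
  1-0-1 → 0
  1-0 → 1
  1-0 → 1
  0-1 → 1 (borrow)
  0-0-1 → 1 (borrow)
  1-1-1 → 1 (borrow)
  1-0-1 → 0
  0-1 → 1 (borrow)
  1-1-1 → 1 (borrow)
  1-1-1 → 1 (borrow)
  1-0-1 → 0

0b1110111110100101011111000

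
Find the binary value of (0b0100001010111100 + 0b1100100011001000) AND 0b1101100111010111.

0b100110000100

Add column by column in base 2, right to left:
  0+0 = 0
  0+0 = 0
  1+0 = 1
  1+1 = 0 carry 1
  1+0+1 = 0 carry 1
  1+0+1 = 0 carry 1
  0+1+1 = 0 carry 1
  1+1+1 = 1 carry 1
  0+0+1 = 1
  1+0 = 1
  0+0 = 0
  0+1 = 1
  0+0 = 0
  0+0 = 0
  1+1 = 0 carry 1
  0+1+1 = 0 carry 1
  final carry 1
Sum = 0b10000101110000100; now AND with 0b1101100111010111:
  10000101110000100
& 01101100111010111
= 00000100110000100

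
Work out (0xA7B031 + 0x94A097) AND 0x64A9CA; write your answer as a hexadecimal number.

0x2400C8

Add column by column in base 16, right to left:
  1+7 = 8
  3+9 = C
  0+0 = 0
  B+A = 5 carry 1
  7+4+1 = C
  A+9 = 3 carry 1
  final carry 1
Sum = 0x13C50C8; now AND with 0x64A9CA:
  1&0=0, 3&6=2, C&4=4, 5&A=0, 0&9=0, C&C=C, 8&A=8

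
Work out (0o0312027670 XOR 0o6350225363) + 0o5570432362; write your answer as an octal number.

0o13632635075

First 0o0312027670 XOR 0o6350225363 = 0o6042202513.
Add column by column in base 8, right to left:
  3+2 = 5
  1+6 = 7
  5+3 = 0 carry 1
  2+2+1 = 5
  0+3 = 3
  2+4 = 6
  2+0 = 2
  4+7 = 3 carry 1
  0+5+1 = 6
  6+5 = 3 carry 1
  final carry 1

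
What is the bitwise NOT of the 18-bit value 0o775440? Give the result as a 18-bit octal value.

Each oct digit d becomes 7−d:
  7→0, 7→0, 5→2, 4→3, 4→3, 0→7

0o002337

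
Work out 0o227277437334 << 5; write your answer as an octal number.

0o11353761755600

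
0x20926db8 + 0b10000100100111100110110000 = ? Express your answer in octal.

0o4251163550

0x20926db8 = 0o4044466670 in octal.
0b10000100100111100110110000 = 0o204474660 in octal.
Add column by column in base 8, right to left:
  0+0 = 0
  7+6 = 5 carry 1
  6+6+1 = 5 carry 1
  6+4+1 = 3 carry 1
  6+7+1 = 6 carry 1
  4+4+1 = 1 carry 1
  4+4+1 = 1 carry 1
  4+0+1 = 5
  0+2 = 2
  4+0 = 4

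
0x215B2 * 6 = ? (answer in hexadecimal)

0xC822C

Multiply each base-16 digit by 6, carrying:
  2×6 = 12 → write C
  B×6 = 66 → write 2 carry 4
  5×6+4 = 34 → write 2 carry 2
  1×6+2 = 8 → write 8
  2×6 = 12 → write C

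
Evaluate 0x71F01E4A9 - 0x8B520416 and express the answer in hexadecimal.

Subtract column by column in base 16:
  9-6 → 3
  A-1 → 9
  4-4 → 0
  E-0 → E
  1-2 → F (borrow)
  0-5-1 → A (borrow)
  F-B-1 → 3
  1-8 → 9 (borrow)
  7-0-1 → 6

0x693AFE093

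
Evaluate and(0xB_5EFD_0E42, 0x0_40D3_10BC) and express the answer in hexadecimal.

0x040D10000

AND each hex digit independently (no carries):
  B&0=0, 5&4=4, E&0=0, F&D=D, D&3=1, 0&1=0, E&0=0, 4&B=0, 2&C=0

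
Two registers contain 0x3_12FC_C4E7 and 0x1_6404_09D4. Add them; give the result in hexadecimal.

0x47700CEBB

Add column by column in base 16, right to left:
  7+4 = B
  E+D = B carry 1
  4+9+1 = E
  C+0 = C
  C+4 = 0 carry 1
  F+0+1 = 0 carry 1
  2+4+1 = 7
  1+6 = 7
  3+1 = 4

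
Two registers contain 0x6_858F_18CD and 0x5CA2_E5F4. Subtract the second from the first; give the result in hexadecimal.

Subtract column by column in base 16:
  D-4 → 9
  C-F → D (borrow)
  8-5-1 → 2
  1-E → 3 (borrow)
  F-2-1 → C
  8-A → E (borrow)
  5-C-1 → 8 (borrow)
  8-5-1 → 2
  6-0 → 6

0x628EC32D9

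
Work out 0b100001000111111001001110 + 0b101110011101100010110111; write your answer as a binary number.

Add column by column in base 2, right to left:
  0+1 = 1
  1+1 = 0 carry 1
  1+1+1 = 1 carry 1
  1+0+1 = 0 carry 1
  0+1+1 = 0 carry 1
  0+1+1 = 0 carry 1
  1+0+1 = 0 carry 1
  0+1+1 = 0 carry 1
  0+0+1 = 1
  1+0 = 1
  1+0 = 1
  1+1 = 0 carry 1
  1+1+1 = 1 carry 1
  1+0+1 = 0 carry 1
  1+1+1 = 1 carry 1
  0+1+1 = 0 carry 1
  0+1+1 = 0 carry 1
  0+0+1 = 1
  1+0 = 1
  0+1 = 1
  0+1 = 1
  0+1 = 1
  0+0 = 0
  1+1 = 0 carry 1
  final carry 1

0b1001111100101011100000101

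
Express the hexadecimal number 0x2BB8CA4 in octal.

0o256706244

Expand each hex digit to 4 bits: 2=0010 B=1011 B=1011 8=1000 C=1100 A=1010 4=0100.
Group the bits in threes: 010 101 110 111 000 110 010 100 100 → 256706244.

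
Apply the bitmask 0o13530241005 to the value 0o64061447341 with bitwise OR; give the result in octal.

OR each oct digit independently (no carries):
  6|1=7, 4|3=7, 0|5=5, 6|3=7, 1|0=1, 4|2=6, 4|4=4, 7|1=7, 3|0=3, 4|0=4, 1|5=5

0o77571647345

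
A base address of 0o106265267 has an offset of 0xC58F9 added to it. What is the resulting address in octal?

0xC58F9 = 0o3054371 in octal.
Add column by column in base 8, right to left:
  7+1 = 0 carry 1
  6+7+1 = 6 carry 1
  2+3+1 = 6
  5+4 = 1 carry 1
  6+5+1 = 4 carry 1
  2+0+1 = 3
  6+3 = 1 carry 1
  0+0+1 = 1
  1+0 = 1

0o111341660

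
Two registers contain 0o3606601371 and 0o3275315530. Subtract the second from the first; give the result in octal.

0o311263641

Subtract column by column in base 8:
  1-0 → 1
  7-3 → 4
  3-5 → 6 (borrow)
  1-5-1 → 3 (borrow)
  0-1-1 → 6 (borrow)
  6-3-1 → 2
  6-5 → 1
  0-7 → 1 (borrow)
  6-2-1 → 3
  3-3 → 0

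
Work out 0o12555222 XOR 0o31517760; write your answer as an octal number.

0o23042542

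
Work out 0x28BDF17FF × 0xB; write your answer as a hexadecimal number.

Multiply each base-16 digit by 11, carrying:
  F×11 = 165 → write 5 carry 10
  F×11+10 = 175 → write F carry 10
  7×11+10 = 87 → write 7 carry 5
  1×11+5 = 16 → write 0 carry 1
  F×11+1 = 166 → write 6 carry 10
  D×11+10 = 153 → write 9 carry 9
  B×11+9 = 130 → write 2 carry 8
  8×11+8 = 96 → write 0 carry 6
  2×11+6 = 28 → write C carry 1
  remaining carry: 1

0x1C029607F5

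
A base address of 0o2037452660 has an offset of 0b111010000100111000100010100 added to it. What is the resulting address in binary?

0o2037452660 = 0b10000011111100101010110110000 in binary.
Add column by column in base 2, right to left:
  0+0 = 0
  0+0 = 0
  0+1 = 1
  0+0 = 0
  1+1 = 0 carry 1
  1+0+1 = 0 carry 1
  0+0+1 = 1
  1+0 = 1
  1+1 = 0 carry 1
  0+0+1 = 1
  1+0 = 1
  0+0 = 0
  1+1 = 0 carry 1
  0+1+1 = 0 carry 1
  1+1+1 = 1 carry 1
  0+0+1 = 1
  0+0 = 0
  1+1 = 0 carry 1
  1+0+1 = 0 carry 1
  1+0+1 = 0 carry 1
  1+0+1 = 0 carry 1
  1+0+1 = 0 carry 1
  1+1+1 = 1 carry 1
  0+0+1 = 1
  0+1 = 1
  0+1 = 1
  0+1 = 1
  0+0 = 0
  1+0 = 1

0b10111110000001100011011000100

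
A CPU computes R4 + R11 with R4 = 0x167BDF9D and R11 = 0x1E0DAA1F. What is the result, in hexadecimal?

0x348989BC

Add column by column in base 16, right to left:
  D+F = C carry 1
  9+1+1 = B
  F+A = 9 carry 1
  D+A+1 = 8 carry 1
  B+D+1 = 9 carry 1
  7+0+1 = 8
  6+E = 4 carry 1
  1+1+1 = 3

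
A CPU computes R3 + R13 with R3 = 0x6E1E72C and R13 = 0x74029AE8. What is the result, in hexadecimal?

0x7AE48214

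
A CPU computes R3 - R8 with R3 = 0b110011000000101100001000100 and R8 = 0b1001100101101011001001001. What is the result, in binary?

Subtract column by column in base 2:
  0-1 → 1 (borrow)
  0-0-1 → 1 (borrow)
  1-0-1 → 0
  0-1 → 1 (borrow)
  0-0-1 → 1 (borrow)
  0-0-1 → 1 (borrow)
  1-1-1 → 1 (borrow)
  0-0-1 → 1 (borrow)
  0-0-1 → 1 (borrow)
  0-1-1 → 0 (borrow)
  0-1-1 → 0 (borrow)
  1-0-1 → 0
  1-1 → 0
  0-0 → 0
  1-1 → 0
  0-1 → 1 (borrow)
  0-0-1 → 1 (borrow)
  0-1-1 → 0 (borrow)
  0-0-1 → 1 (borrow)
  0-0-1 → 1 (borrow)
  0-1-1 → 0 (borrow)
  1-1-1 → 1 (borrow)
  1-0-1 → 0
  0-0 → 0
  0-1 → 1 (borrow)
  1-0-1 → 0
  1-0 → 1

0b101001011011000000111111011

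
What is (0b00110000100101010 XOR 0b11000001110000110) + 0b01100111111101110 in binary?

First 0b00110000100101010 XOR 0b11000001110000110 = 0b11110001010101100.
Add column by column in base 2, right to left:
  0+0 = 0
  0+1 = 1
  1+1 = 0 carry 1
  1+1+1 = 1 carry 1
  0+0+1 = 1
  1+1 = 0 carry 1
  0+1+1 = 0 carry 1
  1+1+1 = 1 carry 1
  0+1+1 = 0 carry 1
  1+1+1 = 1 carry 1
  0+1+1 = 0 carry 1
  0+1+1 = 0 carry 1
  0+0+1 = 1
  1+0 = 1
  1+1 = 0 carry 1
  1+1+1 = 1 carry 1
  1+0+1 = 0 carry 1
  final carry 1

0b101011001010011010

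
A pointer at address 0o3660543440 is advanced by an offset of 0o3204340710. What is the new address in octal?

Add column by column in base 8, right to left:
  0+0 = 0
  4+1 = 5
  4+7 = 3 carry 1
  3+0+1 = 4
  4+4 = 0 carry 1
  5+3+1 = 1 carry 1
  0+4+1 = 5
  6+0 = 6
  6+2 = 0 carry 1
  3+3+1 = 7

0o7065104350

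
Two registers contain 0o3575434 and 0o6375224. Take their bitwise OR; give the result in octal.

0o7775634

OR each oct digit independently (no carries):
  3|6=7, 5|3=7, 7|7=7, 5|5=5, 4|2=6, 3|2=3, 4|4=4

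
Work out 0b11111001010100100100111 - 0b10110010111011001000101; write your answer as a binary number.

0b1000110011001011100010

Subtract column by column in base 2:
  1-1 → 0
  1-0 → 1
  1-1 → 0
  0-0 → 0
  0-0 → 0
  1-0 → 1
  0-1 → 1 (borrow)
  0-0-1 → 1 (borrow)
  1-0-1 → 0
  0-1 → 1 (borrow)
  0-1-1 → 0 (borrow)
  1-0-1 → 0
  0-1 → 1 (borrow)
  1-1-1 → 1 (borrow)
  0-1-1 → 0 (borrow)
  1-0-1 → 0
  0-1 → 1 (borrow)
  0-0-1 → 1 (borrow)
  1-0-1 → 0
  1-1 → 0
  1-1 → 0
  1-0 → 1
  1-1 → 0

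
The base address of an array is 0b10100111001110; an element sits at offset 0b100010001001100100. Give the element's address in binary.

Add column by column in base 2, right to left:
  0+0 = 0
  1+0 = 1
  1+1 = 0 carry 1
  1+0+1 = 0 carry 1
  0+0+1 = 1
  0+1 = 1
  1+1 = 0 carry 1
  1+0+1 = 0 carry 1
  1+0+1 = 0 carry 1
  0+1+1 = 0 carry 1
  0+0+1 = 1
  1+0 = 1
  0+0 = 0
  1+1 = 0 carry 1
  0+0+1 = 1
  0+0 = 0
  0+0 = 0
  0+1 = 1

0b100100110000110010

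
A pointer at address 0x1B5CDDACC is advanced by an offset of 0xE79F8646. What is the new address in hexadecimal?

Add column by column in base 16, right to left:
  C+6 = 2 carry 1
  C+4+1 = 1 carry 1
  A+6+1 = 1 carry 1
  D+8+1 = 6 carry 1
  D+F+1 = D carry 1
  C+9+1 = 6 carry 1
  5+7+1 = D
  B+E = 9 carry 1
  1+0+1 = 2

0x29D6D6112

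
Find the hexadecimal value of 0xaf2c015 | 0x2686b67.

0xafaeb77

OR each hex digit independently (no carries):
  a|2=a, f|6=f, 2|8=a, c|6=e, 0|b=b, 1|6=7, 5|7=7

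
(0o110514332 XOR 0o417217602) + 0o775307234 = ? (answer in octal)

0o1505212764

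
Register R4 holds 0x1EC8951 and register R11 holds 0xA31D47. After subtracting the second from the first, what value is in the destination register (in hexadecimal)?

Subtract column by column in base 16:
  1-7 → A (borrow)
  5-4-1 → 0
  9-D → C (borrow)
  8-1-1 → 6
  C-3 → 9
  E-A → 4
  1-0 → 1

0x1496C0A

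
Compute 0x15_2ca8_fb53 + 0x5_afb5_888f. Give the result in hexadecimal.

Add column by column in base 16, right to left:
  3+f = 2 carry 1
  5+8+1 = e
  b+8 = 3 carry 1
  f+8+1 = 8 carry 1
  8+5+1 = e
  a+b = 5 carry 1
  c+f+1 = c carry 1
  2+a+1 = d
  5+5 = a
  1+0 = 1

0x1adc5e83e2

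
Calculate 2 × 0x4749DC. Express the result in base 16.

Multiply each base-16 digit by 2, carrying:
  C×2 = 24 → write 8 carry 1
  D×2+1 = 27 → write B carry 1
  9×2+1 = 19 → write 3 carry 1
  4×2+1 = 9 → write 9
  7×2 = 14 → write E
  4×2 = 8 → write 8

0x8E93B8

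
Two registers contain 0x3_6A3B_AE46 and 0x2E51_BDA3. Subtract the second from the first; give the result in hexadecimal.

Subtract column by column in base 16:
  6-3 → 3
  4-A → A (borrow)
  E-D-1 → 0
  A-B → F (borrow)
  B-1-1 → 9
  3-5 → E (borrow)
  A-E-1 → B (borrow)
  6-2-1 → 3
  3-0 → 3

0x33BE9F0A3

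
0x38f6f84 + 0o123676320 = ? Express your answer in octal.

0x38f6f84 = 0o343667604 in octal.
Add column by column in base 8, right to left:
  4+0 = 4
  0+2 = 2
  6+3 = 1 carry 1
  7+6+1 = 6 carry 1
  6+7+1 = 6 carry 1
  6+6+1 = 5 carry 1
  3+3+1 = 7
  4+2 = 6
  3+1 = 4

0o467566124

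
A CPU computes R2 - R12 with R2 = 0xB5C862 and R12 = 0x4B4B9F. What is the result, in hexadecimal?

0x6A7CC3

Subtract column by column in base 16:
  2-F → 3 (borrow)
  6-9-1 → C (borrow)
  8-B-1 → C (borrow)
  C-4-1 → 7
  5-B → A (borrow)
  B-4-1 → 6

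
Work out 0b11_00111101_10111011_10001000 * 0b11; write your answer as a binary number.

0b1001101110010011001010011000

Multiply each base-2 digit by 3, carrying:
  0×3 = 0 → write 0
  0×3 = 0 → write 0
  0×3 = 0 → write 0
  1×3 = 3 → write 1 carry 1
  0×3+1 = 1 → write 1
  0×3 = 0 → write 0
  0×3 = 0 → write 0
  1×3 = 3 → write 1 carry 1
  1×3+1 = 4 → write 0 carry 2
  1×3+2 = 5 → write 1 carry 2
  0×3+2 = 2 → write 0 carry 1
  1×3+1 = 4 → write 0 carry 2
  1×3+2 = 5 → write 1 carry 2
  1×3+2 = 5 → write 1 carry 2
  0×3+2 = 2 → write 0 carry 1
  1×3+1 = 4 → write 0 carry 2
  1×3+2 = 5 → write 1 carry 2
  0×3+2 = 2 → write 0 carry 1
  1×3+1 = 4 → write 0 carry 2
  1×3+2 = 5 → write 1 carry 2
  1×3+2 = 5 → write 1 carry 2
  1×3+2 = 5 → write 1 carry 2
  0×3+2 = 2 → write 0 carry 1
  0×3+1 = 1 → write 1
  1×3 = 3 → write 1 carry 1
  1×3+1 = 4 → write 0 carry 2
  remaining carry: 10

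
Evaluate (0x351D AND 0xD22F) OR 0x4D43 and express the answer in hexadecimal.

0x5D4F

0x351D AND 0xD22F = 0x100D.
Then OR with 0x4D43.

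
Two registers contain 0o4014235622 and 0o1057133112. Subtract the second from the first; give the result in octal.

Subtract column by column in base 8:
  2-2 → 0
  2-1 → 1
  6-1 → 5
  5-3 → 2
  3-3 → 0
  2-1 → 1
  4-7 → 5 (borrow)
  1-5-1 → 3 (borrow)
  0-0-1 → 7 (borrow)
  4-1-1 → 2

0o2735102510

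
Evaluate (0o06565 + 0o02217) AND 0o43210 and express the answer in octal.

0o1000

Add column by column in base 8, right to left:
  5+7 = 4 carry 1
  6+1+1 = 0 carry 1
  5+2+1 = 0 carry 1
  6+2+1 = 1 carry 1
  final carry 1
Sum = 0o11004; now AND with 0o43210:
  1&4=0, 1&3=1, 0&2=0, 0&1=0, 4&0=0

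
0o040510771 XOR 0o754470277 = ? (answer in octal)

0o714160506

XOR each oct digit independently (no carries):
  0^7=7, 4^5=1, 0^4=4, 5^4=1, 1^7=6, 0^0=0, 7^2=5, 7^7=0, 1^7=6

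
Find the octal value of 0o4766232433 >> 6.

Shifting right by 6 bits = 2 oct digits: drop the last 2.

0o47662324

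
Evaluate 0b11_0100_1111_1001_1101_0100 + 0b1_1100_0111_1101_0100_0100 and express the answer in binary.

Add column by column in base 2, right to left:
  0+0 = 0
  0+0 = 0
  1+1 = 0 carry 1
  0+0+1 = 1
  1+0 = 1
  0+0 = 0
  1+1 = 0 carry 1
  1+0+1 = 0 carry 1
  1+1+1 = 1 carry 1
  0+0+1 = 1
  0+1 = 1
  1+1 = 0 carry 1
  1+1+1 = 1 carry 1
  1+1+1 = 1 carry 1
  1+1+1 = 1 carry 1
  1+0+1 = 0 carry 1
  0+0+1 = 1
  0+0 = 0
  1+1 = 0 carry 1
  0+1+1 = 0 carry 1
  1+1+1 = 1 carry 1
  1+0+1 = 0 carry 1
  final carry 1

0b10100010111011100011000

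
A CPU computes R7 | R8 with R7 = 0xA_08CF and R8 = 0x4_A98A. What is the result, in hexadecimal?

OR each hex digit independently (no carries):
  A|4=E, 0|A=A, 8|9=9, C|8=C, F|A=F

0xEA9CF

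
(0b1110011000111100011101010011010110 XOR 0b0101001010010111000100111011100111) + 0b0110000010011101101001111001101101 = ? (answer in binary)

0b10001010101001001000011100010011110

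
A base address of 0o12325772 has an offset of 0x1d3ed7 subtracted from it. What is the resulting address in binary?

0o12325772 = 0b1010011010101111111010 in binary.
0x1d3ed7 = 0b111010011111011010111 in binary.
Subtract column by column in base 2:
  0-1 → 1 (borrow)
  1-1-1 → 1 (borrow)
  0-1-1 → 0 (borrow)
  1-0-1 → 0
  1-1 → 0
  1-0 → 1
  1-1 → 0
  1-1 → 0
  1-0 → 1
  1-1 → 0
  0-1 → 1 (borrow)
  1-1-1 → 1 (borrow)
  0-1-1 → 0 (borrow)
  1-1-1 → 1 (borrow)
  0-0-1 → 1 (borrow)
  1-0-1 → 0
  1-1 → 0
  0-0 → 0
  0-1 → 1 (borrow)
  1-1-1 → 1 (borrow)
  0-1-1 → 0 (borrow)
  1-0-1 → 0

0b11000110110100100011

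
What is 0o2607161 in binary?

0b10110000111001110001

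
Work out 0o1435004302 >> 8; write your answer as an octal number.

0o3072010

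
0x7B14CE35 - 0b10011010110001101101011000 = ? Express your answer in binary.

0x7B14CE35 = 0b1111011000101001100111000110101 in binary.
Subtract column by column in base 2:
  1-0 → 1
  0-0 → 0
  1-0 → 1
  0-1 → 1 (borrow)
  1-1-1 → 1 (borrow)
  1-0-1 → 0
  0-1 → 1 (borrow)
  0-0-1 → 1 (borrow)
  0-1-1 → 0 (borrow)
  1-1-1 → 1 (borrow)
  1-0-1 → 0
  1-1 → 0
  0-1 → 1 (borrow)
  0-0-1 → 1 (borrow)
  1-0-1 → 0
  1-0 → 1
  0-1 → 1 (borrow)
  0-1-1 → 0 (borrow)
  1-0-1 → 0
  0-1 → 1 (borrow)
  1-0-1 → 0
  0-1 → 1 (borrow)
  0-1-1 → 0 (borrow)
  0-0-1 → 1 (borrow)
  1-0-1 → 0
  1-1 → 0
  0-0 → 0
  1-0 → 1
  1-0 → 1
  1-0 → 1
  1-0 → 1

0b1111000101010011011001011011101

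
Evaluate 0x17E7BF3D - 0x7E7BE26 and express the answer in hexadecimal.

Subtract column by column in base 16:
  D-6 → 7
  3-2 → 1
  F-E → 1
  B-B → 0
  7-7 → 0
  E-E → 0
  7-7 → 0
  1-0 → 1

0x10000117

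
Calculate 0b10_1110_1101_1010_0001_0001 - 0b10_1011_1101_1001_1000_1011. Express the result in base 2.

Subtract column by column in base 2:
  1-1 → 0
  0-1 → 1 (borrow)
  0-0-1 → 1 (borrow)
  0-1-1 → 0 (borrow)
  1-0-1 → 0
  0-0 → 0
  0-0 → 0
  0-1 → 1 (borrow)
  0-1-1 → 0 (borrow)
  1-0-1 → 0
  0-0 → 0
  1-1 → 0
  1-1 → 0
  0-0 → 0
  1-1 → 0
  1-1 → 0
  0-1 → 1 (borrow)
  1-1-1 → 1 (borrow)
  1-0-1 → 0
  1-1 → 0
  0-0 → 0
  1-1 → 0

0b110000000010000110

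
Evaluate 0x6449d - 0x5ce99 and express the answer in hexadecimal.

0x7604

Subtract column by column in base 16:
  d-9 → 4
  9-9 → 0
  4-e → 6 (borrow)
  4-c-1 → 7 (borrow)
  6-5-1 → 0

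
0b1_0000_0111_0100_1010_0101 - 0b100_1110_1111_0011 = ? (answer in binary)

Subtract column by column in base 2:
  1-1 → 0
  0-1 → 1 (borrow)
  1-0-1 → 0
  0-0 → 0
  0-1 → 1 (borrow)
  1-1-1 → 1 (borrow)
  0-1-1 → 0 (borrow)
  1-1-1 → 1 (borrow)
  0-0-1 → 1 (borrow)
  0-1-1 → 0 (borrow)
  1-1-1 → 1 (borrow)
  0-1-1 → 0 (borrow)
  1-0-1 → 0
  1-0 → 1
  1-1 → 0
  0-0 → 0
  0-0 → 0
  0-0 → 0
  0-0 → 0
  0-0 → 0
  1-0 → 1

0b100000010010110110010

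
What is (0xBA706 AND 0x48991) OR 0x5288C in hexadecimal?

0xBA706 AND 0x48991 = 0x08100.
Then OR with 0x5288C.

0x5A98C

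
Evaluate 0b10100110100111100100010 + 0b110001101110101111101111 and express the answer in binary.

Add column by column in base 2, right to left:
  0+1 = 1
  1+1 = 0 carry 1
  0+1+1 = 0 carry 1
  0+1+1 = 0 carry 1
  0+0+1 = 1
  1+1 = 0 carry 1
  0+1+1 = 0 carry 1
  0+1+1 = 0 carry 1
  1+1+1 = 1 carry 1
  1+1+1 = 1 carry 1
  1+0+1 = 0 carry 1
  1+1+1 = 1 carry 1
  0+0+1 = 1
  0+1 = 1
  1+1 = 0 carry 1
  0+1+1 = 0 carry 1
  1+0+1 = 0 carry 1
  1+1+1 = 1 carry 1
  0+1+1 = 0 carry 1
  0+0+1 = 1
  1+0 = 1
  0+0 = 0
  1+1 = 0 carry 1
  0+1+1 = 0 carry 1
  final carry 1

0b1000110100011101100010001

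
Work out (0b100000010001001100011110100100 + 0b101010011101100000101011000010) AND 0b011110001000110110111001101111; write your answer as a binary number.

Add column by column in base 2, right to left:
  0+0 = 0
  0+1 = 1
  1+0 = 1
  0+0 = 0
  0+0 = 0
  1+0 = 1
  0+1 = 1
  1+1 = 0 carry 1
  1+0+1 = 0 carry 1
  1+1+1 = 1 carry 1
  1+0+1 = 0 carry 1
  0+1+1 = 0 carry 1
  0+0+1 = 1
  0+0 = 0
  1+0 = 1
  1+0 = 1
  0+0 = 0
  0+1 = 1
  1+1 = 0 carry 1
  0+0+1 = 1
  0+1 = 1
  0+1 = 1
  1+1 = 0 carry 1
  0+0+1 = 1
  0+0 = 0
  0+1 = 1
  0+0 = 0
  0+1 = 1
  0+0 = 0
  1+1 = 0 carry 1
  final carry 1
Sum = 0b1001010101110101101001001100110; now AND with 0b011110001000110110111001101111:
  1001010101110101101001001100110
& 0011110001000110110111001101111
= 0001010001000100100001001100110

0b1010001000100100001001100110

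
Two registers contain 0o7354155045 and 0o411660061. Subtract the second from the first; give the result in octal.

Subtract column by column in base 8:
  5-1 → 4
  4-6 → 6 (borrow)
  0-0-1 → 7 (borrow)
  5-0-1 → 4
  5-6 → 7 (borrow)
  1-6-1 → 2 (borrow)
  4-1-1 → 2
  5-1 → 4
  3-4 → 7 (borrow)
  7-0-1 → 6

0o6742274764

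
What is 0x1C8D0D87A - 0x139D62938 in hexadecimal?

0x8EFAAF42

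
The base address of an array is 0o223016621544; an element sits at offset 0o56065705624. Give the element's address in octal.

Add column by column in base 8, right to left:
  4+4 = 0 carry 1
  4+2+1 = 7
  5+6 = 3 carry 1
  1+5+1 = 7
  2+0 = 2
  6+7 = 5 carry 1
  6+5+1 = 4 carry 1
  1+6+1 = 0 carry 1
  0+0+1 = 1
  3+6 = 1 carry 1
  2+5+1 = 0 carry 1
  2+0+1 = 3

0o301104527370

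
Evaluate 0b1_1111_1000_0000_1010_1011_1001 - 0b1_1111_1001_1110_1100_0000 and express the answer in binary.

0b1110110000110101111111001

Subtract column by column in base 2:
  1-0 → 1
  0-0 → 0
  0-0 → 0
  1-0 → 1
  1-0 → 1
  1-0 → 1
  0-1 → 1 (borrow)
  1-1-1 → 1 (borrow)
  0-0-1 → 1 (borrow)
  1-1-1 → 1 (borrow)
  0-1-1 → 0 (borrow)
  1-1-1 → 1 (borrow)
  0-1-1 → 0 (borrow)
  0-0-1 → 1 (borrow)
  0-0-1 → 1 (borrow)
  0-1-1 → 0 (borrow)
  0-1-1 → 0 (borrow)
  0-1-1 → 0 (borrow)
  0-1-1 → 0 (borrow)
  1-1-1 → 1 (borrow)
  1-1-1 → 1 (borrow)
  1-0-1 → 0
  1-0 → 1
  1-0 → 1
  1-0 → 1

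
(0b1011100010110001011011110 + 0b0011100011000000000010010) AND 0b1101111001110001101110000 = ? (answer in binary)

0b1101000001110001001110000

Add column by column in base 2, right to left:
  0+0 = 0
  1+1 = 0 carry 1
  1+0+1 = 0 carry 1
  1+0+1 = 0 carry 1
  1+1+1 = 1 carry 1
  0+0+1 = 1
  1+0 = 1
  1+0 = 1
  0+0 = 0
  1+0 = 1
  0+0 = 0
  0+0 = 0
  0+0 = 0
  1+0 = 1
  1+0 = 1
  0+1 = 1
  1+1 = 0 carry 1
  0+0+1 = 1
  0+0 = 0
  0+0 = 0
  1+1 = 0 carry 1
  1+1+1 = 1 carry 1
  1+1+1 = 1 carry 1
  0+0+1 = 1
  1+0 = 1
Sum = 0b1111000101110001011110000; now AND with 0b1101111001110001101110000:
  1111000101110001011110000
& 1101111001110001101110000
= 1101000001110001001110000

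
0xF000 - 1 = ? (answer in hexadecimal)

The trailing 3 digits are 0, so subtracting 1 borrows through: they become F and the next digit up decrements.

0xEFFF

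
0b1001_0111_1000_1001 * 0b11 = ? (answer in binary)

0b11100011010011011

Multiply each base-2 digit by 3, carrying:
  1×3 = 3 → write 1 carry 1
  0×3+1 = 1 → write 1
  0×3 = 0 → write 0
  1×3 = 3 → write 1 carry 1
  0×3+1 = 1 → write 1
  0×3 = 0 → write 0
  0×3 = 0 → write 0
  1×3 = 3 → write 1 carry 1
  1×3+1 = 4 → write 0 carry 2
  1×3+2 = 5 → write 1 carry 2
  1×3+2 = 5 → write 1 carry 2
  0×3+2 = 2 → write 0 carry 1
  1×3+1 = 4 → write 0 carry 2
  0×3+2 = 2 → write 0 carry 1
  0×3+1 = 1 → write 1
  1×3 = 3 → write 1 carry 1
  remaining carry: 1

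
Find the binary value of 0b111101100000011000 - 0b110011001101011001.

0b1010010010111111

Subtract column by column in base 2:
  0-1 → 1 (borrow)
  0-0-1 → 1 (borrow)
  0-0-1 → 1 (borrow)
  1-1-1 → 1 (borrow)
  1-1-1 → 1 (borrow)
  0-0-1 → 1 (borrow)
  0-1-1 → 0 (borrow)
  0-0-1 → 1 (borrow)
  0-1-1 → 0 (borrow)
  0-1-1 → 0 (borrow)
  0-0-1 → 1 (borrow)
  1-0-1 → 0
  1-1 → 0
  0-1 → 1 (borrow)
  1-0-1 → 0
  1-0 → 1
  1-1 → 0
  1-1 → 0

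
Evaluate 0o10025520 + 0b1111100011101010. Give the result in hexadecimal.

0x21243A

0o10025520 = 0x202B50 in hexadecimal.
0b1111100011101010 = 0xF8EA in hexadecimal.
Add column by column in base 16, right to left:
  0+A = A
  5+E = 3 carry 1
  B+8+1 = 4 carry 1
  2+F+1 = 2 carry 1
  0+0+1 = 1
  2+0 = 2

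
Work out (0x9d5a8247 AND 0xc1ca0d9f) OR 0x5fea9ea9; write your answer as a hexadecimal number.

0x9d5a8247 AND 0xc1ca0d9f = 0x814a0007.
Then OR with 0x5fea9ea9.

0xdfea9eaf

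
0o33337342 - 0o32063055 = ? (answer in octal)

0o1254265

Subtract column by column in base 8:
  2-5 → 5 (borrow)
  4-5-1 → 6 (borrow)
  3-0-1 → 2
  7-3 → 4
  3-6 → 5 (borrow)
  3-0-1 → 2
  3-2 → 1
  3-3 → 0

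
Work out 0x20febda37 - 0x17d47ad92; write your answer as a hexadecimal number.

0x92a42ca5

Subtract column by column in base 16:
  7-2 → 5
  3-9 → a (borrow)
  a-d-1 → c (borrow)
  d-a-1 → 2
  b-7 → 4
  e-4 → a
  f-d → 2
  0-7 → 9 (borrow)
  2-1-1 → 0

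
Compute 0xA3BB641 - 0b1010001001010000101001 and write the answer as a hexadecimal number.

0b1010001001010000101001 = 0x289429 in hexadecimal.
Subtract column by column in base 16:
  1-9 → 8 (borrow)
  4-2-1 → 1
  6-4 → 2
  B-9 → 2
  B-8 → 3
  3-2 → 1
  A-0 → A

0xA132218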